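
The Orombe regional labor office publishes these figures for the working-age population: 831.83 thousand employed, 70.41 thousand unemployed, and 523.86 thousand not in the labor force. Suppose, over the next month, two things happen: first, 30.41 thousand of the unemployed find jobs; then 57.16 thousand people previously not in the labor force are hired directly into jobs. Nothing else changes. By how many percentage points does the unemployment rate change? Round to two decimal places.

Initially, labor force = 831.83 + 70.41 = 902.24 thousand, so u = 70.41/902.24 = 7.80%.
After the first change, unemployed falls and employed rises by 30.41; labor force unchanged → E = 862.24, U = 40.00, labor force = 902.24 thousand.
After the second change, employed and labor force both rise by 57.16; unemployed unchanged → E = 919.40, U = 40.00, labor force = 959.40 thousand.
New unemployment rate = 40.00 / 959.40 = 4.17%.
Change = 4.17% − 7.80% = −3.63 percentage points.

The unemployment rate changes by −3.63 percentage points.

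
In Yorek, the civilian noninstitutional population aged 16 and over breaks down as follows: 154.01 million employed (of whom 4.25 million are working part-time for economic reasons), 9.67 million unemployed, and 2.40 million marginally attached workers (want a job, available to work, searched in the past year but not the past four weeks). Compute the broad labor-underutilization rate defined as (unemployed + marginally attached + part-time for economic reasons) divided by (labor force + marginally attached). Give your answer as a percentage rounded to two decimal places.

Labor force = 154.01 + 9.67 = 163.68 million.
Numerator = 9.67 + 2.40 + 4.25 = 16.32 million.
Denominator = 163.68 + 2.40 = 166.08 million.
Broad rate = 16.32 / 166.08 = 9.83%.

Broad underutilization rate ≈ 9.83%.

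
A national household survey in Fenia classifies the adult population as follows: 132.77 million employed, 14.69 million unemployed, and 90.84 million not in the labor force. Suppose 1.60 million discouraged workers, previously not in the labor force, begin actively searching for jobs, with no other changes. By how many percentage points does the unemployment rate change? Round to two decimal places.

Initially, labor force = 132.77 + 14.69 = 147.46 million, so u = 14.69/147.46 = 9.96%.
After the change, unemployed and labor force both rise by 1.60 → E = 132.77, U = 16.29, labor force = 149.06 million.
New unemployment rate = 16.29 / 149.06 = 10.93%.
Change = 10.93% − 9.96% = +0.97 percentage points.

The unemployment rate changes by +0.97 percentage points.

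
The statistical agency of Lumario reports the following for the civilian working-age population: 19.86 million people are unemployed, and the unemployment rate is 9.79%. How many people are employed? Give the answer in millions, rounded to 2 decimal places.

About 183.00 million are employed.

Labor force = U / u = 19.86 / 0.0979 ≈ 202.86 million.
Employed = labor force − unemployed = 202.86 − 19.86 = 183.00 million.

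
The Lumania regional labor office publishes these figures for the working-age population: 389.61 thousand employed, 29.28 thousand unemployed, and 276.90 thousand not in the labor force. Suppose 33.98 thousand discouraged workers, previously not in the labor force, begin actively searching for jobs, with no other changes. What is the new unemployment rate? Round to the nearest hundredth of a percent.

Initially, labor force = 389.61 + 29.28 = 418.89 thousand, so u = 29.28/418.89 = 6.99%.
After the change, unemployed and labor force both rise by 33.98 → E = 389.61, U = 63.26, labor force = 452.87 thousand.
New unemployment rate = 63.26 / 452.87 = 13.97%.

New unemployment rate ≈ 13.97%.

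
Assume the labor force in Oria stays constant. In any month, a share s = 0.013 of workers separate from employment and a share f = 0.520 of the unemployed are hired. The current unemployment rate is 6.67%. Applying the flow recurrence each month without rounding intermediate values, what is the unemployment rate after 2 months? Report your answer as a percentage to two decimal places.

With a fixed labor force, u_{t+1} = u_t + s·(1−u_t) − f·u_t = u_t·(1−s−f) + s.
Here 1−s−f = 0.467 and s = 0.013.
u_1 = 0.066700 × 0.467 + 0.013 = 0.044149.
u_2 = 0.044149 × 0.467 + 0.013 = 0.033618.

Unemployment rate after two months ≈ 3.36%.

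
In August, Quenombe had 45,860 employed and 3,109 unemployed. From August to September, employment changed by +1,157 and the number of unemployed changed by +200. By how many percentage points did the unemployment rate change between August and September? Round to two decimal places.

The unemployment rate changed by +0.23 percentage points.

August: labor force = 45,860 + 3,109 = 48,969; u = 3,109/48,969 = 6.35%.
September: labor force = 47,017 + 3,309 = 50,326; u = 3,309/50,326 = 6.58%.
Change = 6.58% − 6.35% = +0.23 pp.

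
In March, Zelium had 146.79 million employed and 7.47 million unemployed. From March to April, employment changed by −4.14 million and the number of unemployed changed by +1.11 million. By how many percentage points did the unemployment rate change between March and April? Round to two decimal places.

March: labor force = 146.79 + 7.47 = 154.26; u = 7.47/154.26 = 4.84%.
April: labor force = 142.65 + 8.58 = 151.23; u = 8.58/151.23 = 5.67%.
Change = 5.67% − 4.84% = +0.83 pp.

The unemployment rate changed by +0.83 percentage points.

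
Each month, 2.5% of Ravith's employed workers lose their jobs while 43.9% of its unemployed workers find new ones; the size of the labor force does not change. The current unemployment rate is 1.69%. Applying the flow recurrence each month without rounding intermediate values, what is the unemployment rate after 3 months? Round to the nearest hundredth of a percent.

Unemployment rate after three months ≈ 4.82%.

With a fixed labor force, u_{t+1} = u_t + s·(1−u_t) − f·u_t = u_t·(1−s−f) + s.
Here 1−s−f = 0.536 and s = 0.025.
u_1 = 0.016900 × 0.536 + 0.025 = 0.034058.
u_2 = 0.034058 × 0.536 + 0.025 = 0.043255.
u_3 = 0.043255 × 0.536 + 0.025 = 0.048185.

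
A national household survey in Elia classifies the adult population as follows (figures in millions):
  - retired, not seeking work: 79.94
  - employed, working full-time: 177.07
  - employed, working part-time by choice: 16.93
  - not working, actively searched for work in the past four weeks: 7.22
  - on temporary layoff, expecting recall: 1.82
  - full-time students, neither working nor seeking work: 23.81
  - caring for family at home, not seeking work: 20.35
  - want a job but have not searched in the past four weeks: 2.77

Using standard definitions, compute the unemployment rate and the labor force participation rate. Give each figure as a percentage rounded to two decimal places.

Employed = 177.07 + 16.93 = 194.00 million.
Unemployed = 7.22 + 1.82 = 9.04 million (jobless and actively searching, or on temporary layoff).
Labor force = 194.00 + 9.04 = 203.04 million.
Not in labor force = 79.94 + 23.81 + 20.35 + 2.77 = 126.87 million (those not working and not actively searching are outside the labor force — including those who want a job but have given up searching).
Civilian working-age population = 203.04 + 126.87 = 329.91 million.
Unemployment rate = 9.04 / 203.04 = 4.45%.
Labor force participation rate = 203.04 / 329.91 = 61.54%.

Unemployment rate ≈ 4.45%; labor force participation rate ≈ 61.54%.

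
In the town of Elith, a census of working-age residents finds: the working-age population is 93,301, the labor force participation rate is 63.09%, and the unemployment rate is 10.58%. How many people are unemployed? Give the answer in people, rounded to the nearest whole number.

Labor force = 0.6309 × 93,301 = 58,864.
Unemployed = 0.1058 × 58,864 ≈ 6,228.

About 6,228 are unemployed.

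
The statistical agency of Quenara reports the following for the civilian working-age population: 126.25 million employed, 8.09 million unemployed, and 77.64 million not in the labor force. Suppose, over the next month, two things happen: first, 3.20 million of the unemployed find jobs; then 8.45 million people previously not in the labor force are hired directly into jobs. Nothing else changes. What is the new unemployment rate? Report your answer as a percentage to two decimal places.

Initially, labor force = 126.25 + 8.09 = 134.34 million, so u = 8.09/134.34 = 6.02%.
After the first change, unemployed falls and employed rises by 3.20; labor force unchanged → E = 129.45, U = 4.89, labor force = 134.34 million.
After the second change, employed and labor force both rise by 8.45; unemployed unchanged → E = 137.90, U = 4.89, labor force = 142.79 million.
New unemployment rate = 4.89 / 142.79 = 3.42%.

New unemployment rate ≈ 3.42%.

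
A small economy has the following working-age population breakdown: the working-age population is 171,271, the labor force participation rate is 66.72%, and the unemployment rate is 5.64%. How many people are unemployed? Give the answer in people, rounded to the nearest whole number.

About 6,445 are unemployed.

Labor force = 0.6672 × 171,271 = 114,272.
Unemployed = 0.0564 × 114,272 ≈ 6,445.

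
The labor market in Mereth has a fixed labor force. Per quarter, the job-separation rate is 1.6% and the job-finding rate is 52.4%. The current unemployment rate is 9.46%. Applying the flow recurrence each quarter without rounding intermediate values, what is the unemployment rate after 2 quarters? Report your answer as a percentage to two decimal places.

Unemployment rate after two quarters ≈ 4.34%.

With a fixed labor force, u_{t+1} = u_t + s·(1−u_t) − f·u_t = u_t·(1−s−f) + s.
Here 1−s−f = 0.460 and s = 0.016.
u_1 = 0.094600 × 0.460 + 0.016 = 0.059516.
u_2 = 0.059516 × 0.460 + 0.016 = 0.043377.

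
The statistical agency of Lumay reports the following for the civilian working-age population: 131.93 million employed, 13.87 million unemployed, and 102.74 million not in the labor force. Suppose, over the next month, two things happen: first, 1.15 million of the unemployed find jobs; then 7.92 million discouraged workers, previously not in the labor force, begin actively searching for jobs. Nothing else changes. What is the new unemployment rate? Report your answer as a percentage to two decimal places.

Initially, labor force = 131.93 + 13.87 = 145.80 million, so u = 13.87/145.80 = 9.51%.
After the first change, unemployed falls and employed rises by 1.15; labor force unchanged → E = 133.08, U = 12.72, labor force = 145.80 million.
After the second change, unemployed and labor force both rise by 7.92 → E = 133.08, U = 20.64, labor force = 153.72 million.
New unemployment rate = 20.64 / 153.72 = 13.43%.

New unemployment rate ≈ 13.43%.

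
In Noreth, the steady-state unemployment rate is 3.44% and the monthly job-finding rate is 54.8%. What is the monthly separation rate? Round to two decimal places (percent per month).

From u* = s/(s+f): s = u·f/(1−u).
s = 0.0344 × 54.8 / (1 − 0.0344) = 1.8851 / 0.9656 ≈ 1.95% per month.

Separation rate ≈ 1.95% per month.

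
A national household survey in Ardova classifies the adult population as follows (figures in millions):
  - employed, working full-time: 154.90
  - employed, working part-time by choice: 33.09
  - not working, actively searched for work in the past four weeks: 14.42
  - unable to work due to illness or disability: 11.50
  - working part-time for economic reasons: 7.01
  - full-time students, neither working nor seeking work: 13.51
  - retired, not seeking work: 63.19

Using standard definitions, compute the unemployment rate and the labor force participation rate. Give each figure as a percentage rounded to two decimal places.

Unemployment rate ≈ 6.89%; labor force participation rate ≈ 70.36%.

Employed = 154.90 + 33.09 + 7.01 = 195.00 million (anyone who worked, including part-time for economic reasons, counts as employed).
Unemployed = 14.42 million.
Labor force = 195.00 + 14.42 = 209.42 million.
Not in labor force = 11.50 + 13.51 + 63.19 = 88.20 million (those not working and not actively searching are outside the labor force).
Civilian working-age population = 209.42 + 88.20 = 297.62 million.
Unemployment rate = 14.42 / 209.42 = 6.89%.
Labor force participation rate = 209.42 / 297.62 = 70.36%.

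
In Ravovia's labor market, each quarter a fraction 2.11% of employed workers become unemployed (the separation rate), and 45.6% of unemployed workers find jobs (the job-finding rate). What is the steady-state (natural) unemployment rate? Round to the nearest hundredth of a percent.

Steady-state unemployment rate ≈ 4.42%.

At steady state the flows balance: s·E = f·U, so U/(E+U) = s/(s+f).
u* = 2.11 / (2.11 + 45.6) = 2.11 / 47.71 = 4.42%.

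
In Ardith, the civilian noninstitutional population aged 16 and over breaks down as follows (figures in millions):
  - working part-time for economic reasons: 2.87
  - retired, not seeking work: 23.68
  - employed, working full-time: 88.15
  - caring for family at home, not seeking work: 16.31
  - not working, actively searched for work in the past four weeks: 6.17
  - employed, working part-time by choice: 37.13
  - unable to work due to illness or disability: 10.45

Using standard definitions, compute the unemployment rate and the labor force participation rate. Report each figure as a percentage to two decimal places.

Employed = 2.87 + 88.15 + 37.13 = 128.15 million (anyone who worked, including part-time for economic reasons, counts as employed).
Unemployed = 6.17 million.
Labor force = 128.15 + 6.17 = 134.32 million.
Not in labor force = 23.68 + 16.31 + 10.45 = 50.44 million (those not working and not actively searching are outside the labor force).
Civilian working-age population = 134.32 + 50.44 = 184.76 million.
Unemployment rate = 6.17 / 134.32 = 4.59%.
Labor force participation rate = 134.32 / 184.76 = 72.70%.

Unemployment rate ≈ 4.59%; labor force participation rate ≈ 72.70%.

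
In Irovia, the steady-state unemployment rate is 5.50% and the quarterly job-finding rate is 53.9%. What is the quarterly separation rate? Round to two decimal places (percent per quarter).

Separation rate ≈ 3.14% per quarter.

From u* = s/(s+f): s = u·f/(1−u).
s = 0.0550 × 53.9 / (1 − 0.0550) = 2.9645 / 0.9450 ≈ 3.14% per quarter.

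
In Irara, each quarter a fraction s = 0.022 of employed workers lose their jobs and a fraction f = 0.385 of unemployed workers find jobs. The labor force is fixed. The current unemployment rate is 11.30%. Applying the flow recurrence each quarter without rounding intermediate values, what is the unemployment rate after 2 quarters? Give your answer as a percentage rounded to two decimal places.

Unemployment rate after two quarters ≈ 7.48%.

With a fixed labor force, u_{t+1} = u_t + s·(1−u_t) − f·u_t = u_t·(1−s−f) + s.
Here 1−s−f = 0.593 and s = 0.022.
u_1 = 0.113000 × 0.593 + 0.022 = 0.089009.
u_2 = 0.089009 × 0.593 + 0.022 = 0.074782.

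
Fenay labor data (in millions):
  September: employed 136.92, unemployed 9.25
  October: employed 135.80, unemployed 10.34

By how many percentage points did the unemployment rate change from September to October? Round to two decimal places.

The unemployment rate changed by +0.75 percentage points.

September: labor force = 136.92 + 9.25 = 146.17; u = 9.25/146.17 = 6.33%.
October: labor force = 135.80 + 10.34 = 146.14; u = 10.34/146.14 = 7.08%.
Change = 7.08% − 6.33% = +0.75 pp.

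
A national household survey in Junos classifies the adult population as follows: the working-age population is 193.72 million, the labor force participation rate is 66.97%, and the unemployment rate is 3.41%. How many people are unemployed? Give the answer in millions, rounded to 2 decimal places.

About 4.42 million are unemployed.

Labor force = 0.6697 × 193.72 = 129.73 million.
Unemployed = 0.0341 × 129.73 ≈ 4.42 million.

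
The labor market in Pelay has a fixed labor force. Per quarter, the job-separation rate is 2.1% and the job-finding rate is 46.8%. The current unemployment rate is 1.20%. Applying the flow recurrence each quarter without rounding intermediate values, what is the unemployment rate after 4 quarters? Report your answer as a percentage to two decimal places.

Unemployment rate after four quarters ≈ 4.08%.

With a fixed labor force, u_{t+1} = u_t + s·(1−u_t) − f·u_t = u_t·(1−s−f) + s.
Here 1−s−f = 0.511 and s = 0.021.
u_1 = 0.012000 × 0.511 + 0.021 = 0.027132.
u_2 = 0.027132 × 0.511 + 0.021 = 0.034864.
u_3 = 0.034864 × 0.511 + 0.021 = 0.038816.
u_4 = 0.038816 × 0.511 + 0.021 = 0.040835.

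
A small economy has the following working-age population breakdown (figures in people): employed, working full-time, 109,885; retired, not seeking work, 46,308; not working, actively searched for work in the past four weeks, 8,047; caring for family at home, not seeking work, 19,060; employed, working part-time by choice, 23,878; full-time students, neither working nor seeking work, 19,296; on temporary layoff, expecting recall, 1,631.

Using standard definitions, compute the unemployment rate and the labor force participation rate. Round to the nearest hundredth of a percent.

Unemployment rate ≈ 6.75%; labor force participation rate ≈ 62.88%.

Employed = 109,885 + 23,878 = 133,763.
Unemployed = 8,047 + 1,631 = 9,678 (jobless and actively searching, or on temporary layoff).
Labor force = 133,763 + 9,678 = 143,441.
Not in labor force = 46,308 + 19,060 + 19,296 = 84,664 (those not working and not actively searching are outside the labor force).
Civilian working-age population = 143,441 + 84,664 = 228,105.
Unemployment rate = 9,678 / 143,441 = 6.75%.
Labor force participation rate = 143,441 / 228,105 = 62.88%.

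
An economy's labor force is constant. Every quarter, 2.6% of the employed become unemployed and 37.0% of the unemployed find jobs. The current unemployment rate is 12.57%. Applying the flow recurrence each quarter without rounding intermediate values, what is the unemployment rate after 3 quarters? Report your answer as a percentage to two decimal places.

Unemployment rate after three quarters ≈ 7.89%.

With a fixed labor force, u_{t+1} = u_t + s·(1−u_t) − f·u_t = u_t·(1−s−f) + s.
Here 1−s−f = 0.604 and s = 0.026.
u_1 = 0.125700 × 0.604 + 0.026 = 0.101923.
u_2 = 0.101923 × 0.604 + 0.026 = 0.087561.
u_3 = 0.087561 × 0.604 + 0.026 = 0.078887.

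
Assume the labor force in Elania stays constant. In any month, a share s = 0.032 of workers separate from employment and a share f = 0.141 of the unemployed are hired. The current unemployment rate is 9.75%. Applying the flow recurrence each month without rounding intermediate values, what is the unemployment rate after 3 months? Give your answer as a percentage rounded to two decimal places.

Unemployment rate after three months ≈ 13.55%.

With a fixed labor force, u_{t+1} = u_t + s·(1−u_t) − f·u_t = u_t·(1−s−f) + s.
Here 1−s−f = 0.827 and s = 0.032.
u_1 = 0.097500 × 0.827 + 0.032 = 0.112632.
u_2 = 0.112632 × 0.827 + 0.032 = 0.125147.
u_3 = 0.125147 × 0.827 + 0.032 = 0.135497.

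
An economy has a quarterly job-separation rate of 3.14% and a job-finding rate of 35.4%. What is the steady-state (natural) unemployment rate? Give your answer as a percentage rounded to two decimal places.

Steady-state unemployment rate ≈ 8.15%.

At steady state the flows balance: s·E = f·U, so U/(E+U) = s/(s+f).
u* = 3.14 / (3.14 + 35.4) = 3.14 / 38.54 = 8.15%.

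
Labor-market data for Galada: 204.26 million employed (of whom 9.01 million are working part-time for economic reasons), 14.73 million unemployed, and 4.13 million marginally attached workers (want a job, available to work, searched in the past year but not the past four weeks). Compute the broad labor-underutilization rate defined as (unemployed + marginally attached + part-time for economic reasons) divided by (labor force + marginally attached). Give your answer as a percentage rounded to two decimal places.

Broad underutilization rate ≈ 12.49%.

Labor force = 204.26 + 14.73 = 218.99 million.
Numerator = 14.73 + 4.13 + 9.01 = 27.87 million.
Denominator = 218.99 + 4.13 = 223.12 million.
Broad rate = 27.87 / 223.12 = 12.49%.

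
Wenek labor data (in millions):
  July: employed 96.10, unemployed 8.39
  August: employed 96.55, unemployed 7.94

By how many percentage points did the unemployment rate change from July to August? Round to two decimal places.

The unemployment rate changed by −0.43 percentage points.

July: labor force = 96.10 + 8.39 = 104.49; u = 8.39/104.49 = 8.03%.
August: labor force = 96.55 + 7.94 = 104.49; u = 7.94/104.49 = 7.60%.
Change = 7.60% − 8.03% = −0.43 pp.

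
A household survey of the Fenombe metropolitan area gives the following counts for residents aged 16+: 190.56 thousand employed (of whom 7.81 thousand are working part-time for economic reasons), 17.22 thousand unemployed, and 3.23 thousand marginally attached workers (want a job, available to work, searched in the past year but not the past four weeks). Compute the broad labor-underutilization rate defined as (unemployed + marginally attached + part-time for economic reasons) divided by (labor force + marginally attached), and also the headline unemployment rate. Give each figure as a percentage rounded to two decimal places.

Labor force = 190.56 + 17.22 = 207.78 thousand.
Numerator = 17.22 + 3.23 + 7.81 = 28.26 thousand.
Denominator = 207.78 + 3.23 = 211.01 thousand.
Broad rate = 28.26 / 211.01 = 13.39%.
Headline unemployment rate = 17.22 / 207.78 = 8.29%.

Broad underutilization rate ≈ 13.39%; headline unemployment rate ≈ 8.29%.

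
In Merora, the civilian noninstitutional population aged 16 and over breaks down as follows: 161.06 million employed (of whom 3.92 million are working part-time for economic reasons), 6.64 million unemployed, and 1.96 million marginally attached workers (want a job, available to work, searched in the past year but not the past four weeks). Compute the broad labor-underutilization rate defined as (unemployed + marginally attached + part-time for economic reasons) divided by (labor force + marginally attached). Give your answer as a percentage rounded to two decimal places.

Broad underutilization rate ≈ 7.38%.

Labor force = 161.06 + 6.64 = 167.70 million.
Numerator = 6.64 + 1.96 + 3.92 = 12.52 million.
Denominator = 167.70 + 1.96 = 169.66 million.
Broad rate = 12.52 / 169.66 = 7.38%.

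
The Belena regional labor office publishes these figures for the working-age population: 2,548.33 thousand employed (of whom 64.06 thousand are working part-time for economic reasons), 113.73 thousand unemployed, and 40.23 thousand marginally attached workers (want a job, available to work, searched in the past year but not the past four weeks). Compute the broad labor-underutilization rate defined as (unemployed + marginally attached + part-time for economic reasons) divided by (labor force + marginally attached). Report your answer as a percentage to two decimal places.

Broad underutilization rate ≈ 8.07%.

Labor force = 2,548.33 + 113.73 = 2,662.06 thousand.
Numerator = 113.73 + 40.23 + 64.06 = 218.02 thousand.
Denominator = 2,662.06 + 40.23 = 2,702.29 thousand.
Broad rate = 218.02 / 2,702.29 = 8.07%.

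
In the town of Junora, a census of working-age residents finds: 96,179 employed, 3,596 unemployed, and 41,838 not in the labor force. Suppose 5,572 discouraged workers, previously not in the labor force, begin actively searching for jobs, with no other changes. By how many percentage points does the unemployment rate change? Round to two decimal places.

The unemployment rate changes by +5.10 percentage points.

Initially, labor force = 96,179 + 3,596 = 99,775, so u = 3,596/99,775 = 3.60%.
After the change, unemployed and labor force both rise by 5,572 → E = 96,179, U = 9,168, labor force = 105,347.
New unemployment rate = 9,168 / 105,347 = 8.70%.
Change = 8.70% − 3.60% = +5.10 percentage points.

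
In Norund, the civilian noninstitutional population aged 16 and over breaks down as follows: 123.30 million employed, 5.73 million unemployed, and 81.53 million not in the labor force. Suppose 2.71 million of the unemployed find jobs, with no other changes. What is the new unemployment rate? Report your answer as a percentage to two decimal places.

Initially, labor force = 123.30 + 5.73 = 129.03 million, so u = 5.73/129.03 = 4.44%.
After the change, unemployed falls and employed rises by 2.71; labor force unchanged → E = 126.01, U = 3.02, labor force = 129.03 million.
New unemployment rate = 3.02 / 129.03 = 2.34%.

New unemployment rate ≈ 2.34%.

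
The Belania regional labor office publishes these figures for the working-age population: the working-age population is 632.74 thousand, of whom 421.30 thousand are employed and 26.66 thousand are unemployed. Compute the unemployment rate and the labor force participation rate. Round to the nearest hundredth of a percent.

Unemployment rate ≈ 5.95%; labor force participation rate ≈ 70.80%.

Labor force = employed + unemployed = 421.30 + 26.66 = 447.96 thousand.
Unemployment rate = 26.66 / 447.96 = 5.95%.
Labor force participation rate = 447.96 / 632.74 = 70.80%.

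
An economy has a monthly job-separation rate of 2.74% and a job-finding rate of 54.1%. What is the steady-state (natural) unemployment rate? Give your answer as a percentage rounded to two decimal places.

At steady state the flows balance: s·E = f·U, so U/(E+U) = s/(s+f).
u* = 2.74 / (2.74 + 54.1) = 2.74 / 56.84 = 4.82%.

Steady-state unemployment rate ≈ 4.82%.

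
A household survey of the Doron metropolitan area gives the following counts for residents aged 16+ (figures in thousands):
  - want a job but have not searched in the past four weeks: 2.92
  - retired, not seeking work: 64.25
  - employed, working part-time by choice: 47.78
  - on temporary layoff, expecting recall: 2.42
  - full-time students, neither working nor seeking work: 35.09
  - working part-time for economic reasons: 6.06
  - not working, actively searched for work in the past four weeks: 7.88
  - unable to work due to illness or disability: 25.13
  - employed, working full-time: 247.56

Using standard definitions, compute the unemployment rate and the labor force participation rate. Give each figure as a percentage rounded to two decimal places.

Employed = 47.78 + 6.06 + 247.56 = 301.40 thousand (anyone who worked, including part-time for economic reasons, counts as employed).
Unemployed = 2.42 + 7.88 = 10.30 thousand (jobless and actively searching, or on temporary layoff).
Labor force = 301.40 + 10.30 = 311.70 thousand.
Not in labor force = 2.92 + 64.25 + 35.09 + 25.13 = 127.39 thousand (those not working and not actively searching are outside the labor force — including those who want a job but have given up searching).
Civilian working-age population = 311.70 + 127.39 = 439.09 thousand.
Unemployment rate = 10.30 / 311.70 = 3.30%.
Labor force participation rate = 311.70 / 439.09 = 70.99%.

Unemployment rate ≈ 3.30%; labor force participation rate ≈ 70.99%.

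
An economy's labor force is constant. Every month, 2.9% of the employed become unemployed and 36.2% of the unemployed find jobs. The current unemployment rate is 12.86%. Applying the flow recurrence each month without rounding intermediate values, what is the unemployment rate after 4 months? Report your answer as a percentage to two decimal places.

Unemployment rate after four months ≈ 8.17%.

With a fixed labor force, u_{t+1} = u_t + s·(1−u_t) − f·u_t = u_t·(1−s−f) + s.
Here 1−s−f = 0.609 and s = 0.029.
u_1 = 0.128600 × 0.609 + 0.029 = 0.107317.
u_2 = 0.107317 × 0.609 + 0.029 = 0.094356.
u_3 = 0.094356 × 0.609 + 0.029 = 0.086463.
u_4 = 0.086463 × 0.609 + 0.029 = 0.081656.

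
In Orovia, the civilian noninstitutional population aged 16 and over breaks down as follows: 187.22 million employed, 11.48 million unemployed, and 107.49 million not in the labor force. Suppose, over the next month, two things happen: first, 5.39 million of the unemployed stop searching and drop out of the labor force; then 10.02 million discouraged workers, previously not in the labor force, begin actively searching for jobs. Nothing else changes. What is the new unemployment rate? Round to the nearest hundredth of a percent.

Initially, labor force = 187.22 + 11.48 = 198.70 million, so u = 11.48/198.70 = 5.78%.
After the first change, unemployed and labor force both fall by 5.39 → E = 187.22, U = 6.09, labor force = 193.31 million.
After the second change, unemployed and labor force both rise by 10.02 → E = 187.22, U = 16.11, labor force = 203.33 million.
New unemployment rate = 16.11 / 203.33 = 7.92%.

New unemployment rate ≈ 7.92%.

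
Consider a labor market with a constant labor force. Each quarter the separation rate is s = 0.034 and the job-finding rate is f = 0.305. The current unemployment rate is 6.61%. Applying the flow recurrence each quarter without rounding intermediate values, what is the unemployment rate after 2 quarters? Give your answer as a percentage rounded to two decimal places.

Unemployment rate after two quarters ≈ 8.54%.

With a fixed labor force, u_{t+1} = u_t + s·(1−u_t) − f·u_t = u_t·(1−s−f) + s.
Here 1−s−f = 0.661 and s = 0.034.
u_1 = 0.066100 × 0.661 + 0.034 = 0.077692.
u_2 = 0.077692 × 0.661 + 0.034 = 0.085354.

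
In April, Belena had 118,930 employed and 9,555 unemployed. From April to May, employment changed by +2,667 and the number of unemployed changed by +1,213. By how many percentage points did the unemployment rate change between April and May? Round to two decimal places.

The unemployment rate changed by +0.70 percentage points.

April: labor force = 118,930 + 9,555 = 128,485; u = 9,555/128,485 = 7.44%.
May: labor force = 121,597 + 10,768 = 132,365; u = 10,768/132,365 = 8.14%.
Change = 8.14% − 7.44% = +0.70 pp.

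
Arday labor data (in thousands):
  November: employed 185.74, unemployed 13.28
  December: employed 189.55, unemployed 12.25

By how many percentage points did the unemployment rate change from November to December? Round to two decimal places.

The unemployment rate changed by −0.60 percentage points.

November: labor force = 185.74 + 13.28 = 199.02; u = 13.28/199.02 = 6.67%.
December: labor force = 189.55 + 12.25 = 201.80; u = 12.25/201.80 = 6.07%.
Change = 6.07% − 6.67% = −0.60 pp.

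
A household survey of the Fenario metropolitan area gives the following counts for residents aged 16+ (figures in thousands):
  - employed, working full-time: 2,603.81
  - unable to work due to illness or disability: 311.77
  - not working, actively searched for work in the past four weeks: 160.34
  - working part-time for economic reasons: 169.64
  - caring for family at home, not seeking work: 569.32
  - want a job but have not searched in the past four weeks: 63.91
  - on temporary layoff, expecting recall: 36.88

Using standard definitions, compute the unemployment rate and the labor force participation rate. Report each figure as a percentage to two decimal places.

Employed = 2,603.81 + 169.64 = 2,773.45 thousand (anyone who worked, including part-time for economic reasons, counts as employed).
Unemployed = 160.34 + 36.88 = 197.22 thousand (jobless and actively searching, or on temporary layoff).
Labor force = 2,773.45 + 197.22 = 2,970.67 thousand.
Not in labor force = 311.77 + 569.32 + 63.91 = 945.00 thousand (those not working and not actively searching are outside the labor force — including those who want a job but have given up searching).
Civilian working-age population = 2,970.67 + 945.00 = 3,915.67 thousand.
Unemployment rate = 197.22 / 2,970.67 = 6.64%.
Labor force participation rate = 2,970.67 / 3,915.67 = 75.87%.

Unemployment rate ≈ 6.64%; labor force participation rate ≈ 75.87%.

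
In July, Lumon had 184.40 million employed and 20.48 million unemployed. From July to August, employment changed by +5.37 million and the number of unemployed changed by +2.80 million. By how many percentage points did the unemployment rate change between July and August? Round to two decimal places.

The unemployment rate changed by +0.93 percentage points.

July: labor force = 184.40 + 20.48 = 204.88; u = 20.48/204.88 = 10.00%.
August: labor force = 189.77 + 23.28 = 213.05; u = 23.28/213.05 = 10.93%.
Change = 10.93% − 10.00% = +0.93 pp.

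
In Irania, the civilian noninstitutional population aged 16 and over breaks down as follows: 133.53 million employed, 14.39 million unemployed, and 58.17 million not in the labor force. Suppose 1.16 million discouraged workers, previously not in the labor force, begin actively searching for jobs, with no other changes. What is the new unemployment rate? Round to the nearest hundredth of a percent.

New unemployment rate ≈ 10.43%.

Initially, labor force = 133.53 + 14.39 = 147.92 million, so u = 14.39/147.92 = 9.73%.
After the change, unemployed and labor force both rise by 1.16 → E = 133.53, U = 15.55, labor force = 149.08 million.
New unemployment rate = 15.55 / 149.08 = 10.43%.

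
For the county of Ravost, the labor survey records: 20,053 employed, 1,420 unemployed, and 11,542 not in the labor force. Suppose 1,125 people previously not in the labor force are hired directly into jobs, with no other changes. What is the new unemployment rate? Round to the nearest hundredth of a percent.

New unemployment rate ≈ 6.28%.

Initially, labor force = 20,053 + 1,420 = 21,473, so u = 1,420/21,473 = 6.61%.
After the change, employed and labor force both rise by 1,125; unemployed unchanged → E = 21,178, U = 1,420, labor force = 22,598.
New unemployment rate = 1,420 / 22,598 = 6.28%.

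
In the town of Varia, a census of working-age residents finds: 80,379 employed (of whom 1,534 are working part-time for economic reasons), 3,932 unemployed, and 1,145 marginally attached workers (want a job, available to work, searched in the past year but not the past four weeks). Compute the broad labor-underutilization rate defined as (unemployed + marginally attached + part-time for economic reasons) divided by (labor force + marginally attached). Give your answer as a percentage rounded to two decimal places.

Labor force = 80,379 + 3,932 = 84,311.
Numerator = 3,932 + 1,145 + 1,534 = 6,611.
Denominator = 84,311 + 1,145 = 85,456.
Broad rate = 6,611 / 85,456 = 7.74%.

Broad underutilization rate ≈ 7.74%.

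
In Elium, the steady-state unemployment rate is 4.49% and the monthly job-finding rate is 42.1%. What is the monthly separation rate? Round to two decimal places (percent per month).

Separation rate ≈ 1.98% per month.

From u* = s/(s+f): s = u·f/(1−u).
s = 0.0449 × 42.1 / (1 − 0.0449) = 1.8903 / 0.9551 ≈ 1.98% per month.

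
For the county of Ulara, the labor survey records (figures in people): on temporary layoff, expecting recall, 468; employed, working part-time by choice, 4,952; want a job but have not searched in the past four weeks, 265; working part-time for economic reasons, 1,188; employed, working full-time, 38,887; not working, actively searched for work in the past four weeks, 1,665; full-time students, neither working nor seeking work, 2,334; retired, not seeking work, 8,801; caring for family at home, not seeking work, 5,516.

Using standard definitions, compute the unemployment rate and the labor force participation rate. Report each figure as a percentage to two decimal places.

Unemployment rate ≈ 4.52%; labor force participation rate ≈ 73.60%.

Employed = 4,952 + 1,188 + 38,887 = 45,027 (anyone who worked, including part-time for economic reasons, counts as employed).
Unemployed = 468 + 1,665 = 2,133 (jobless and actively searching, or on temporary layoff).
Labor force = 45,027 + 2,133 = 47,160.
Not in labor force = 265 + 2,334 + 8,801 + 5,516 = 16,916 (those not working and not actively searching are outside the labor force — including those who want a job but have given up searching).
Civilian working-age population = 47,160 + 16,916 = 64,076.
Unemployment rate = 2,133 / 47,160 = 4.52%.
Labor force participation rate = 47,160 / 64,076 = 73.60%.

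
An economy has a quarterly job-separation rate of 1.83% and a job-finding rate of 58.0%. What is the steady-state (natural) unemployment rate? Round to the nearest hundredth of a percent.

At steady state the flows balance: s·E = f·U, so U/(E+U) = s/(s+f).
u* = 1.83 / (1.83 + 58.0) = 1.83 / 59.83 = 3.06%.

Steady-state unemployment rate ≈ 3.06%.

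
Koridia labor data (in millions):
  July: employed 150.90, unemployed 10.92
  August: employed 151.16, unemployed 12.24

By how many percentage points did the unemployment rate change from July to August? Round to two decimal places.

July: labor force = 150.90 + 10.92 = 161.82; u = 10.92/161.82 = 6.75%.
August: labor force = 151.16 + 12.24 = 163.40; u = 12.24/163.40 = 7.49%.
Change = 7.49% − 6.75% = +0.74 pp.

The unemployment rate changed by +0.74 percentage points.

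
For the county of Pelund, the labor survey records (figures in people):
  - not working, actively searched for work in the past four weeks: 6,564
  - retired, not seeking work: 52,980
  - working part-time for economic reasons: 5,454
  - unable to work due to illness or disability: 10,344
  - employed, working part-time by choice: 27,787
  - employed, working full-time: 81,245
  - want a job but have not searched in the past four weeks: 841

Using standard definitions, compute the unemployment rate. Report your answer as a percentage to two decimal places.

Employed = 5,454 + 27,787 + 81,245 = 114,486 (anyone who worked, including part-time for economic reasons, counts as employed).
Unemployed = 6,564.
Labor force = 114,486 + 6,564 = 121,050.
Unemployment rate = 6,564 / 121,050 = 5.42%.

Unemployment rate ≈ 5.42%.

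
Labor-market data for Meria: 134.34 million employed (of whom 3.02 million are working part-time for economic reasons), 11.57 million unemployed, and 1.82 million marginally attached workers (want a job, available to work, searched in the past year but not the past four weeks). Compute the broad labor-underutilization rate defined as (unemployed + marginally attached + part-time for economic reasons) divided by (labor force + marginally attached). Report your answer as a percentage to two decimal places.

Labor force = 134.34 + 11.57 = 145.91 million.
Numerator = 11.57 + 1.82 + 3.02 = 16.41 million.
Denominator = 145.91 + 1.82 = 147.73 million.
Broad rate = 16.41 / 147.73 = 11.11%.

Broad underutilization rate ≈ 11.11%.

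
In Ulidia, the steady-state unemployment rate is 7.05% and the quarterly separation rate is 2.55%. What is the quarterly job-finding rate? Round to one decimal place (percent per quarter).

From u* = s/(s+f): f = s·(1−u)/u.
f = 2.55 × (1 − 0.0705) / 0.0705 = 2.3702 / 0.0705 ≈ 33.6% per quarter.

Job-finding rate ≈ 33.6% per quarter.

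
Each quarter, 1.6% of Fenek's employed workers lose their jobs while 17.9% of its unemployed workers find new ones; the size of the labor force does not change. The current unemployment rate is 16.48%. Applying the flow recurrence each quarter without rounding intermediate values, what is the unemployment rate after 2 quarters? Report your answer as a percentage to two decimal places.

Unemployment rate after two quarters ≈ 13.57%.

With a fixed labor force, u_{t+1} = u_t + s·(1−u_t) − f·u_t = u_t·(1−s−f) + s.
Here 1−s−f = 0.805 and s = 0.016.
u_1 = 0.164800 × 0.805 + 0.016 = 0.148664.
u_2 = 0.148664 × 0.805 + 0.016 = 0.135675.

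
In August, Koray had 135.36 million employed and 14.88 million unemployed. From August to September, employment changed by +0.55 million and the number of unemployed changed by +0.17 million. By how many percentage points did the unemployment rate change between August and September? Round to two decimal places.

August: labor force = 135.36 + 14.88 = 150.24; u = 14.88/150.24 = 9.90%.
September: labor force = 135.91 + 15.05 = 150.96; u = 15.05/150.96 = 9.97%.
Change = 9.97% − 9.90% = +0.07 pp.

The unemployment rate changed by +0.07 percentage points.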